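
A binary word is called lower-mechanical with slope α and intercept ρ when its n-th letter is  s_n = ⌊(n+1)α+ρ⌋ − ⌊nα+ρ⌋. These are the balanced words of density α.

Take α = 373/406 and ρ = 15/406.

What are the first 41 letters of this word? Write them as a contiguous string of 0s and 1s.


01111111111101111111111110111111111110111

n=0: ⌊(1·373+15)/406⌋ − ⌊(0·373+15)/406⌋ = ⌊388/406⌋ − ⌊15/406⌋ = 0 − 0 = 0
n=1: ⌊(2·373+15)/406⌋ − ⌊(1·373+15)/406⌋ = ⌊761/406⌋ − ⌊388/406⌋ = 1 − 0 = 1
n=2: ⌊(3·373+15)/406⌋ − ⌊(2·373+15)/406⌋ = ⌊1134/406⌋ − ⌊761/406⌋ = 2 − 1 = 1
n=3: ⌊(4·373+15)/406⌋ − ⌊(3·373+15)/406⌋ = ⌊1507/406⌋ − ⌊1134/406⌋ = 3 − 2 = 1
n=4: ⌊(5·373+15)/406⌋ − ⌊(4·373+15)/406⌋ = ⌊1880/406⌋ − ⌊1507/406⌋ = 4 − 3 = 1
n=5: ⌊(6·373+15)/406⌋ − ⌊(5·373+15)/406⌋ = ⌊2253/406⌋ − ⌊1880/406⌋ = 5 − 4 = 1
n=6: ⌊(7·373+15)/406⌋ − ⌊(6·373+15)/406⌋ = ⌊2626/406⌋ − ⌊2253/406⌋ = 6 − 5 = 1
n=7: ⌊(8·373+15)/406⌋ − ⌊(7·373+15)/406⌋ = ⌊2999/406⌋ − ⌊2626/406⌋ = 7 − 6 = 1
n=8: ⌊(9·373+15)/406⌋ − ⌊(8·373+15)/406⌋ = ⌊3372/406⌋ − ⌊2999/406⌋ = 8 − 7 = 1
n=9: ⌊(10·373+15)/406⌋ − ⌊(9·373+15)/406⌋ = ⌊3745/406⌋ − ⌊3372/406⌋ = 9 − 8 = 1
n=10: ⌊(11·373+15)/406⌋ − ⌊(10·373+15)/406⌋ = ⌊4118/406⌋ − ⌊3745/406⌋ = 10 − 9 = 1
n=11: ⌊(12·373+15)/406⌋ − ⌊(11·373+15)/406⌋ = ⌊4491/406⌋ − ⌊4118/406⌋ = 11 − 10 = 1
n=12: ⌊(13·373+15)/406⌋ − ⌊(12·373+15)/406⌋ = ⌊4864/406⌋ − ⌊4491/406⌋ = 11 − 11 = 0
n=13: ⌊(14·373+15)/406⌋ − ⌊(13·373+15)/406⌋ = ⌊5237/406⌋ − ⌊4864/406⌋ = 12 − 11 = 1
n=14: ⌊(15·373+15)/406⌋ − ⌊(14·373+15)/406⌋ = ⌊5610/406⌋ − ⌊5237/406⌋ = 13 − 12 = 1
n=15: ⌊(16·373+15)/406⌋ − ⌊(15·373+15)/406⌋ = ⌊5983/406⌋ − ⌊5610/406⌋ = 14 − 13 = 1
n=16: ⌊(17·373+15)/406⌋ − ⌊(16·373+15)/406⌋ = ⌊6356/406⌋ − ⌊5983/406⌋ = 15 − 14 = 1
n=17: ⌊(18·373+15)/406⌋ − ⌊(17·373+15)/406⌋ = ⌊6729/406⌋ − ⌊6356/406⌋ = 16 − 15 = 1
n=18: ⌊(19·373+15)/406⌋ − ⌊(18·373+15)/406⌋ = ⌊7102/406⌋ − ⌊6729/406⌋ = 17 − 16 = 1
n=19: ⌊(20·373+15)/406⌋ − ⌊(19·373+15)/406⌋ = ⌊7475/406⌋ − ⌊7102/406⌋ = 18 − 17 = 1
n=20: ⌊(21·373+15)/406⌋ − ⌊(20·373+15)/406⌋ = ⌊7848/406⌋ − ⌊7475/406⌋ = 19 − 18 = 1
n=21: ⌊(22·373+15)/406⌋ − ⌊(21·373+15)/406⌋ = ⌊8221/406⌋ − ⌊7848/406⌋ = 20 − 19 = 1
n=22: ⌊(23·373+15)/406⌋ − ⌊(22·373+15)/406⌋ = ⌊8594/406⌋ − ⌊8221/406⌋ = 21 − 20 = 1
n=23: ⌊(24·373+15)/406⌋ − ⌊(23·373+15)/406⌋ = ⌊8967/406⌋ − ⌊8594/406⌋ = 22 − 21 = 1
n=24: ⌊(25·373+15)/406⌋ − ⌊(24·373+15)/406⌋ = ⌊9340/406⌋ − ⌊8967/406⌋ = 23 − 22 = 1
n=25: ⌊(26·373+15)/406⌋ − ⌊(25·373+15)/406⌋ = ⌊9713/406⌋ − ⌊9340/406⌋ = 23 − 23 = 0
n=26: ⌊(27·373+15)/406⌋ − ⌊(26·373+15)/406⌋ = ⌊10086/406⌋ − ⌊9713/406⌋ = 24 − 23 = 1
n=27: ⌊(28·373+15)/406⌋ − ⌊(27·373+15)/406⌋ = ⌊10459/406⌋ − ⌊10086/406⌋ = 25 − 24 = 1
n=28: ⌊(29·373+15)/406⌋ − ⌊(28·373+15)/406⌋ = ⌊10832/406⌋ − ⌊10459/406⌋ = 26 − 25 = 1
n=29: ⌊(30·373+15)/406⌋ − ⌊(29·373+15)/406⌋ = ⌊11205/406⌋ − ⌊10832/406⌋ = 27 − 26 = 1
n=30: ⌊(31·373+15)/406⌋ − ⌊(30·373+15)/406⌋ = ⌊11578/406⌋ − ⌊11205/406⌋ = 28 − 27 = 1
n=31: ⌊(32·373+15)/406⌋ − ⌊(31·373+15)/406⌋ = ⌊11951/406⌋ − ⌊11578/406⌋ = 29 − 28 = 1
n=32: ⌊(33·373+15)/406⌋ − ⌊(32·373+15)/406⌋ = ⌊12324/406⌋ − ⌊11951/406⌋ = 30 − 29 = 1
n=33: ⌊(34·373+15)/406⌋ − ⌊(33·373+15)/406⌋ = ⌊12697/406⌋ − ⌊12324/406⌋ = 31 − 30 = 1
n=34: ⌊(35·373+15)/406⌋ − ⌊(34·373+15)/406⌋ = ⌊13070/406⌋ − ⌊12697/406⌋ = 32 − 31 = 1
n=35: ⌊(36·373+15)/406⌋ − ⌊(35·373+15)/406⌋ = ⌊13443/406⌋ − ⌊13070/406⌋ = 33 − 32 = 1
n=36: ⌊(37·373+15)/406⌋ − ⌊(36·373+15)/406⌋ = ⌊13816/406⌋ − ⌊13443/406⌋ = 34 − 33 = 1
n=37: ⌊(38·373+15)/406⌋ − ⌊(37·373+15)/406⌋ = ⌊14189/406⌋ − ⌊13816/406⌋ = 34 − 34 = 0
n=38: ⌊(39·373+15)/406⌋ − ⌊(38·373+15)/406⌋ = ⌊14562/406⌋ − ⌊14189/406⌋ = 35 − 34 = 1
n=39: ⌊(40·373+15)/406⌋ − ⌊(39·373+15)/406⌋ = ⌊14935/406⌋ − ⌊14562/406⌋ = 36 − 35 = 1
n=40: ⌊(41·373+15)/406⌋ − ⌊(40·373+15)/406⌋ = ⌊15308/406⌋ − ⌊14935/406⌋ = 37 − 36 = 1


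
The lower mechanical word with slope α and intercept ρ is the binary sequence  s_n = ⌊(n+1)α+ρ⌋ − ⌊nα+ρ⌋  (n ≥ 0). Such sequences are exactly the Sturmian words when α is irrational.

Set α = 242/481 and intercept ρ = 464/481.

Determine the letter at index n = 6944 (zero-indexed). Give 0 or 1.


1

(n+1)α + ρ = (6945·242 + 464) / 481 = 1681154/481
nα + ρ     = (6944·242 + 464) / 481 = 1680912/481
⌊1681154/481⌋ = 3495,  ⌊1680912/481⌋ = 3494
s_{6944} = 3495 − 3494 = 1


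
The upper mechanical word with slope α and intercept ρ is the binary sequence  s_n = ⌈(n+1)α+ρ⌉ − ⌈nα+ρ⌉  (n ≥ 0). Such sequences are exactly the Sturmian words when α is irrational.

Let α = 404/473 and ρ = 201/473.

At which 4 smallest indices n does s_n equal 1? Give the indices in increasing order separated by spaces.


0 1 3 4

n=0: ⌈605/473⌉−⌈201/473⌉ = 2−1 = 1  ← one
n=1: ⌈1009/473⌉−⌈605/473⌉ = 3−2 = 1  ← one
n=2: ⌈1413/473⌉−⌈1009/473⌉ = 3−3 = 0
n=3: ⌈1817/473⌉−⌈1413/473⌉ = 4−3 = 1  ← one
n=4: ⌈2221/473⌉−⌈1817/473⌉ = 5−4 = 1  ← one
positions of the first 4 ones: 0 1 3 4


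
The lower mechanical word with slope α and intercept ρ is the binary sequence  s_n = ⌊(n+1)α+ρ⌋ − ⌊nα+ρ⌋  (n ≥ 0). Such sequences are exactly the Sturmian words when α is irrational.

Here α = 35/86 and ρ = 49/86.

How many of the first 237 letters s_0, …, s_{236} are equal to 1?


#1s = Σ_{n=0}^{236} s_n = Σ_{n=0}^{236} (⌊(n+1)α+ρ⌋ − ⌊nα+ρ⌋)
the sum telescopes: every ⌊nα+ρ⌋ with 0 < n < 237 appears once with + and once with −, leaving ⌊237α+ρ⌋ − ⌊0·α+ρ⌋
237α + ρ = (237·35 + 49) / 86 = 8344/86
ρ = 49/86
⌊8344/86⌋ = 97,  ⌊49/86⌋ = 0
#1s = 97 − 0 = 97

97


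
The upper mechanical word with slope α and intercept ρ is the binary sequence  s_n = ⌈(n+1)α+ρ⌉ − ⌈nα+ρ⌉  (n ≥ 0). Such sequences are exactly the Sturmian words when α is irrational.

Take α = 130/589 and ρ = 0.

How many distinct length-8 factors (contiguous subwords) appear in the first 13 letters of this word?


6

t_n = ⌈(n·130)/589⌉ for n = 0 … 13:
  n=0…9: ⌈0/589⌉=0 ⌈130/589⌉=1 ⌈260/589⌉=1 ⌈390/589⌉=1 ⌈520/589⌉=1 ⌈650/589⌉=2 ⌈780/589⌉=2 ⌈910/589⌉=2 ⌈1040/589⌉=2 ⌈1170/589⌉=2
  n=10…13: ⌈1300/589⌉=3 ⌈1430/589⌉=3 ⌈1560/589⌉=3 ⌈1690/589⌉=3
s_n = t_(n+1) − t_n for n = 0 … 12 gives
prefix = 1000100001000
slide a length-8 window over [0..7] … [5..12] (6 windows); first occurrence of each distinct factor:
  [  0..  7] 10001000
  [  1..  8] 00010000
  [  2..  9] 00100001
  [  3.. 10] 01000010
  [  4.. 11] 10000100
  [  5.. 12] 00001000
distinct factors: {00001000, 00010000, 00100001, 01000010, 10000100, 10001000}
count = 6  (Sturmian bound for length 8 is 9)


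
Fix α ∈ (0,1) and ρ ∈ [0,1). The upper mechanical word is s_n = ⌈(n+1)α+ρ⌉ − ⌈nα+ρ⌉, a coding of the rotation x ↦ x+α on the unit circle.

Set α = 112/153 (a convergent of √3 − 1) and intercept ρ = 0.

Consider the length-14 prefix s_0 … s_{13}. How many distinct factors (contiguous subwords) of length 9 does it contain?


4

t_n = ⌈(n·112)/153⌉ for n = 0 … 14:
  n=0…9: ⌈0/153⌉=0 ⌈112/153⌉=1 ⌈224/153⌉=2 ⌈336/153⌉=3 ⌈448/153⌉=3 ⌈560/153⌉=4 ⌈672/153⌉=5 ⌈784/153⌉=6 ⌈896/153⌉=6 ⌈1008/153⌉=7
  n=10…14: ⌈1120/153⌉=8 ⌈1232/153⌉=9 ⌈1344/153⌉=9 ⌈1456/153⌉=10 ⌈1568/153⌉=11
s_n = t_(n+1) − t_n for n = 0 … 13 gives
prefix = 11101110111011
slide a length-9 window over [0..8] … [5..13] (6 windows); first occurrence of each distinct factor:
  [  0..  8] 111011101
  [  1..  9] 110111011
  [  2.. 10] 101110111
  [  3.. 11] 011101110
  (the other 2 windows repeat one of these)
distinct factors: {011101110, 101110111, 110111011, 111011101}
count = 4  (Sturmian bound for length 9 is 10)


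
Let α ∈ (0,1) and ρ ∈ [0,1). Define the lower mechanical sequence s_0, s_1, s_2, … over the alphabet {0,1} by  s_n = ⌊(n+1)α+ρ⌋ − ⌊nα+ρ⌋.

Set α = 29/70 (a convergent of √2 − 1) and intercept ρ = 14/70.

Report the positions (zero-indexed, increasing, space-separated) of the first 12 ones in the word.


1 4 6 9 11 13 16 18 21 23 26 28

n=0: ⌊43/70⌋−⌊14/70⌋ = 0−0 = 0
n=1: ⌊72/70⌋−⌊43/70⌋ = 1−0 = 1  ← one
n=2: ⌊101/70⌋−⌊72/70⌋ = 1−1 = 0
n=3: ⌊130/70⌋−⌊101/70⌋ = 1−1 = 0
n=4: ⌊159/70⌋−⌊130/70⌋ = 2−1 = 1  ← one
n=5: ⌊188/70⌋−⌊159/70⌋ = 2−2 = 0
n=6: ⌊217/70⌋−⌊188/70⌋ = 3−2 = 1  ← one
n=7: ⌊246/70⌋−⌊217/70⌋ = 3−3 = 0
n=8: ⌊275/70⌋−⌊246/70⌋ = 3−3 = 0
n=9: ⌊304/70⌋−⌊275/70⌋ = 4−3 = 1  ← one
n=10: ⌊333/70⌋−⌊304/70⌋ = 4−4 = 0
n=11: ⌊362/70⌋−⌊333/70⌋ = 5−4 = 1  ← one
n=12: ⌊391/70⌋−⌊362/70⌋ = 5−5 = 0
n=13: ⌊420/70⌋−⌊391/70⌋ = 6−5 = 1  ← one
n=14: ⌊449/70⌋−⌊420/70⌋ = 6−6 = 0
n=15: ⌊478/70⌋−⌊449/70⌋ = 6−6 = 0
n=16: ⌊507/70⌋−⌊478/70⌋ = 7−6 = 1  ← one
n=17: ⌊536/70⌋−⌊507/70⌋ = 7−7 = 0
n=18: ⌊565/70⌋−⌊536/70⌋ = 8−7 = 1  ← one
n=19: ⌊594/70⌋−⌊565/70⌋ = 8−8 = 0
n=20: ⌊623/70⌋−⌊594/70⌋ = 8−8 = 0
n=21: ⌊652/70⌋−⌊623/70⌋ = 9−8 = 1  ← one
n=22: ⌊681/70⌋−⌊652/70⌋ = 9−9 = 0
n=23: ⌊710/70⌋−⌊681/70⌋ = 10−9 = 1  ← one
n=24: ⌊739/70⌋−⌊710/70⌋ = 10−10 = 0
n=25: ⌊768/70⌋−⌊739/70⌋ = 10−10 = 0
n=26: ⌊797/70⌋−⌊768/70⌋ = 11−10 = 1  ← one
n=27: ⌊826/70⌋−⌊797/70⌋ = 11−11 = 0
n=28: ⌊855/70⌋−⌊826/70⌋ = 12−11 = 1  ← one
positions of the first 12 ones: 1 4 6 9 11 13 16 18 21 23 26 28


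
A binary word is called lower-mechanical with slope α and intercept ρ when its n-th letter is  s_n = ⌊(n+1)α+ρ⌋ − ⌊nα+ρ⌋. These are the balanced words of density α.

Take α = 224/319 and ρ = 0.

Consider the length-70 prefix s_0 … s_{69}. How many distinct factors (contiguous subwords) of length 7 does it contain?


t_n = ⌊(n·224)/319⌋ for n = 0 … 70:
  n=0…9: ⌊0/319⌋=0 ⌊224/319⌋=0 ⌊448/319⌋=1 ⌊672/319⌋=2 ⌊896/319⌋=2 ⌊1120/319⌋=3 ⌊1344/319⌋=4 ⌊1568/319⌋=4 ⌊1792/319⌋=5 ⌊2016/319⌋=6
  n=10…19: ⌊2240/319⌋=7 ⌊2464/319⌋=7 ⌊2688/319⌋=8 ⌊2912/319⌋=9 ⌊3136/319⌋=9 ⌊3360/319⌋=10 ⌊3584/319⌋=11 ⌊3808/319⌋=11 ⌊4032/319⌋=12 ⌊4256/319⌋=13
  n=20…29: ⌊4480/319⌋=14 ⌊4704/319⌋=14 ⌊4928/319⌋=15 ⌊5152/319⌋=16 ⌊5376/319⌋=16 ⌊5600/319⌋=17 ⌊5824/319⌋=18 ⌊6048/319⌋=18 ⌊6272/319⌋=19 ⌊6496/319⌋=20
  n=30…39: ⌊6720/319⌋=21 ⌊6944/319⌋=21 ⌊7168/319⌋=22 ⌊7392/319⌋=23 ⌊7616/319⌋=23 ⌊7840/319⌋=24 ⌊8064/319⌋=25 ⌊8288/319⌋=25 ⌊8512/319⌋=26 ⌊8736/319⌋=27
  n=40…49: ⌊8960/319⌋=28 ⌊9184/319⌋=28 ⌊9408/319⌋=29 ⌊9632/319⌋=30 ⌊9856/319⌋=30 ⌊10080/319⌋=31 ⌊10304/319⌋=32 ⌊10528/319⌋=33 ⌊10752/319⌋=33 ⌊10976/319⌋=34
  n=50…59: ⌊11200/319⌋=35 ⌊11424/319⌋=35 ⌊11648/319⌋=36 ⌊11872/319⌋=37 ⌊12096/319⌋=37 ⌊12320/319⌋=38 ⌊12544/319⌋=39 ⌊12768/319⌋=40 ⌊12992/319⌋=40 ⌊13216/319⌋=41
  n=60…69: ⌊13440/319⌋=42 ⌊13664/319⌋=42 ⌊13888/319⌋=43 ⌊14112/319⌋=44 ⌊14336/319⌋=44 ⌊14560/319⌋=45 ⌊14784/319⌋=46 ⌊15008/319⌋=47 ⌊15232/319⌋=47 ⌊15456/319⌋=48
  n=70: ⌊15680/319⌋=49
s_n = t_(n+1) − t_n for n = 0 … 69 gives
prefix = 0110110111011011011101101101110110110111011011101101101110110110111011
slide a length-7 window over [0..6] … [63..69] (64 windows); first occurrence of each distinct factor:
  [  0..  6] 0110110
  [  1..  7] 1101101
  [  2..  8] 1011011
  [  3..  9] 0110111
  [  4.. 10] 1101110
  [  5.. 11] 1011101
  [  6.. 12] 0111011
  [  7.. 13] 1110110
  (the other 56 windows repeat one of these)
distinct factors: {0110110, 0110111, 0111011, 1011011, 1011101, 1101101, 1101110, 1110110}
count = 8  (Sturmian bound for length 7 is 8)

8


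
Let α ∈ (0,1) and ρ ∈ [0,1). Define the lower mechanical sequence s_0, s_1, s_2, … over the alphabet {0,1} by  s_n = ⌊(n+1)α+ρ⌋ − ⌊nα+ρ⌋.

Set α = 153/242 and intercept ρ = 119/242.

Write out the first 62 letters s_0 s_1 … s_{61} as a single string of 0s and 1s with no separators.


10110101101101011011011010110110101101101101011011011010110110

n=0: ⌊(1·153+119)/242⌋ − ⌊(0·153+119)/242⌋ = ⌊272/242⌋ − ⌊119/242⌋ = 1 − 0 = 1
n=1: ⌊(2·153+119)/242⌋ − ⌊(1·153+119)/242⌋ = ⌊425/242⌋ − ⌊272/242⌋ = 1 − 1 = 0
n=2: ⌊(3·153+119)/242⌋ − ⌊(2·153+119)/242⌋ = ⌊578/242⌋ − ⌊425/242⌋ = 2 − 1 = 1
n=3: ⌊(4·153+119)/242⌋ − ⌊(3·153+119)/242⌋ = ⌊731/242⌋ − ⌊578/242⌋ = 3 − 2 = 1
n=4: ⌊(5·153+119)/242⌋ − ⌊(4·153+119)/242⌋ = ⌊884/242⌋ − ⌊731/242⌋ = 3 − 3 = 0
n=5: ⌊(6·153+119)/242⌋ − ⌊(5·153+119)/242⌋ = ⌊1037/242⌋ − ⌊884/242⌋ = 4 − 3 = 1
n=6: ⌊(7·153+119)/242⌋ − ⌊(6·153+119)/242⌋ = ⌊1190/242⌋ − ⌊1037/242⌋ = 4 − 4 = 0
n=7: ⌊(8·153+119)/242⌋ − ⌊(7·153+119)/242⌋ = ⌊1343/242⌋ − ⌊1190/242⌋ = 5 − 4 = 1
n=8: ⌊(9·153+119)/242⌋ − ⌊(8·153+119)/242⌋ = ⌊1496/242⌋ − ⌊1343/242⌋ = 6 − 5 = 1
n=9: ⌊(10·153+119)/242⌋ − ⌊(9·153+119)/242⌋ = ⌊1649/242⌋ − ⌊1496/242⌋ = 6 − 6 = 0
n=10: ⌊(11·153+119)/242⌋ − ⌊(10·153+119)/242⌋ = ⌊1802/242⌋ − ⌊1649/242⌋ = 7 − 6 = 1
n=11: ⌊(12·153+119)/242⌋ − ⌊(11·153+119)/242⌋ = ⌊1955/242⌋ − ⌊1802/242⌋ = 8 − 7 = 1
n=12: ⌊(13·153+119)/242⌋ − ⌊(12·153+119)/242⌋ = ⌊2108/242⌋ − ⌊1955/242⌋ = 8 − 8 = 0
n=13: ⌊(14·153+119)/242⌋ − ⌊(13·153+119)/242⌋ = ⌊2261/242⌋ − ⌊2108/242⌋ = 9 − 8 = 1
n=14: ⌊(15·153+119)/242⌋ − ⌊(14·153+119)/242⌋ = ⌊2414/242⌋ − ⌊2261/242⌋ = 9 − 9 = 0
n=15: ⌊(16·153+119)/242⌋ − ⌊(15·153+119)/242⌋ = ⌊2567/242⌋ − ⌊2414/242⌋ = 10 − 9 = 1
n=16: ⌊(17·153+119)/242⌋ − ⌊(16·153+119)/242⌋ = ⌊2720/242⌋ − ⌊2567/242⌋ = 11 − 10 = 1
n=17: ⌊(18·153+119)/242⌋ − ⌊(17·153+119)/242⌋ = ⌊2873/242⌋ − ⌊2720/242⌋ = 11 − 11 = 0
n=18: ⌊(19·153+119)/242⌋ − ⌊(18·153+119)/242⌋ = ⌊3026/242⌋ − ⌊2873/242⌋ = 12 − 11 = 1
n=19: ⌊(20·153+119)/242⌋ − ⌊(19·153+119)/242⌋ = ⌊3179/242⌋ − ⌊3026/242⌋ = 13 − 12 = 1
n=20: ⌊(21·153+119)/242⌋ − ⌊(20·153+119)/242⌋ = ⌊3332/242⌋ − ⌊3179/242⌋ = 13 − 13 = 0
n=21: ⌊(22·153+119)/242⌋ − ⌊(21·153+119)/242⌋ = ⌊3485/242⌋ − ⌊3332/242⌋ = 14 − 13 = 1
n=22: ⌊(23·153+119)/242⌋ − ⌊(22·153+119)/242⌋ = ⌊3638/242⌋ − ⌊3485/242⌋ = 15 − 14 = 1
n=23: ⌊(24·153+119)/242⌋ − ⌊(23·153+119)/242⌋ = ⌊3791/242⌋ − ⌊3638/242⌋ = 15 − 15 = 0
n=24: ⌊(25·153+119)/242⌋ − ⌊(24·153+119)/242⌋ = ⌊3944/242⌋ − ⌊3791/242⌋ = 16 − 15 = 1
n=25: ⌊(26·153+119)/242⌋ − ⌊(25·153+119)/242⌋ = ⌊4097/242⌋ − ⌊3944/242⌋ = 16 − 16 = 0
n=26: ⌊(27·153+119)/242⌋ − ⌊(26·153+119)/242⌋ = ⌊4250/242⌋ − ⌊4097/242⌋ = 17 − 16 = 1
n=27: ⌊(28·153+119)/242⌋ − ⌊(27·153+119)/242⌋ = ⌊4403/242⌋ − ⌊4250/242⌋ = 18 − 17 = 1
n=28: ⌊(29·153+119)/242⌋ − ⌊(28·153+119)/242⌋ = ⌊4556/242⌋ − ⌊4403/242⌋ = 18 − 18 = 0
n=29: ⌊(30·153+119)/242⌋ − ⌊(29·153+119)/242⌋ = ⌊4709/242⌋ − ⌊4556/242⌋ = 19 − 18 = 1
n=30: ⌊(31·153+119)/242⌋ − ⌊(30·153+119)/242⌋ = ⌊4862/242⌋ − ⌊4709/242⌋ = 20 − 19 = 1
n=31: ⌊(32·153+119)/242⌋ − ⌊(31·153+119)/242⌋ = ⌊5015/242⌋ − ⌊4862/242⌋ = 20 − 20 = 0
n=32: ⌊(33·153+119)/242⌋ − ⌊(32·153+119)/242⌋ = ⌊5168/242⌋ − ⌊5015/242⌋ = 21 − 20 = 1
n=33: ⌊(34·153+119)/242⌋ − ⌊(33·153+119)/242⌋ = ⌊5321/242⌋ − ⌊5168/242⌋ = 21 − 21 = 0
n=34: ⌊(35·153+119)/242⌋ − ⌊(34·153+119)/242⌋ = ⌊5474/242⌋ − ⌊5321/242⌋ = 22 − 21 = 1
n=35: ⌊(36·153+119)/242⌋ − ⌊(35·153+119)/242⌋ = ⌊5627/242⌋ − ⌊5474/242⌋ = 23 − 22 = 1
n=36: ⌊(37·153+119)/242⌋ − ⌊(36·153+119)/242⌋ = ⌊5780/242⌋ − ⌊5627/242⌋ = 23 − 23 = 0
n=37: ⌊(38·153+119)/242⌋ − ⌊(37·153+119)/242⌋ = ⌊5933/242⌋ − ⌊5780/242⌋ = 24 − 23 = 1
n=38: ⌊(39·153+119)/242⌋ − ⌊(38·153+119)/242⌋ = ⌊6086/242⌋ − ⌊5933/242⌋ = 25 − 24 = 1
n=39: ⌊(40·153+119)/242⌋ − ⌊(39·153+119)/242⌋ = ⌊6239/242⌋ − ⌊6086/242⌋ = 25 − 25 = 0
n=40: ⌊(41·153+119)/242⌋ − ⌊(40·153+119)/242⌋ = ⌊6392/242⌋ − ⌊6239/242⌋ = 26 − 25 = 1
n=41: ⌊(42·153+119)/242⌋ − ⌊(41·153+119)/242⌋ = ⌊6545/242⌋ − ⌊6392/242⌋ = 27 − 26 = 1
n=42: ⌊(43·153+119)/242⌋ − ⌊(42·153+119)/242⌋ = ⌊6698/242⌋ − ⌊6545/242⌋ = 27 − 27 = 0
n=43: ⌊(44·153+119)/242⌋ − ⌊(43·153+119)/242⌋ = ⌊6851/242⌋ − ⌊6698/242⌋ = 28 − 27 = 1
n=44: ⌊(45·153+119)/242⌋ − ⌊(44·153+119)/242⌋ = ⌊7004/242⌋ − ⌊6851/242⌋ = 28 − 28 = 0
n=45: ⌊(46·153+119)/242⌋ − ⌊(45·153+119)/242⌋ = ⌊7157/242⌋ − ⌊7004/242⌋ = 29 − 28 = 1
n=46: ⌊(47·153+119)/242⌋ − ⌊(46·153+119)/242⌋ = ⌊7310/242⌋ − ⌊7157/242⌋ = 30 − 29 = 1
n=47: ⌊(48·153+119)/242⌋ − ⌊(47·153+119)/242⌋ = ⌊7463/242⌋ − ⌊7310/242⌋ = 30 − 30 = 0
n=48: ⌊(49·153+119)/242⌋ − ⌊(48·153+119)/242⌋ = ⌊7616/242⌋ − ⌊7463/242⌋ = 31 − 30 = 1
n=49: ⌊(50·153+119)/242⌋ − ⌊(49·153+119)/242⌋ = ⌊7769/242⌋ − ⌊7616/242⌋ = 32 − 31 = 1
n=50: ⌊(51·153+119)/242⌋ − ⌊(50·153+119)/242⌋ = ⌊7922/242⌋ − ⌊7769/242⌋ = 32 − 32 = 0
n=51: ⌊(52·153+119)/242⌋ − ⌊(51·153+119)/242⌋ = ⌊8075/242⌋ − ⌊7922/242⌋ = 33 − 32 = 1
n=52: ⌊(53·153+119)/242⌋ − ⌊(52·153+119)/242⌋ = ⌊8228/242⌋ − ⌊8075/242⌋ = 34 − 33 = 1
n=53: ⌊(54·153+119)/242⌋ − ⌊(53·153+119)/242⌋ = ⌊8381/242⌋ − ⌊8228/242⌋ = 34 − 34 = 0
n=54: ⌊(55·153+119)/242⌋ − ⌊(54·153+119)/242⌋ = ⌊8534/242⌋ − ⌊8381/242⌋ = 35 − 34 = 1
n=55: ⌊(56·153+119)/242⌋ − ⌊(55·153+119)/242⌋ = ⌊8687/242⌋ − ⌊8534/242⌋ = 35 − 35 = 0
n=56: ⌊(57·153+119)/242⌋ − ⌊(56·153+119)/242⌋ = ⌊8840/242⌋ − ⌊8687/242⌋ = 36 − 35 = 1
n=57: ⌊(58·153+119)/242⌋ − ⌊(57·153+119)/242⌋ = ⌊8993/242⌋ − ⌊8840/242⌋ = 37 − 36 = 1
n=58: ⌊(59·153+119)/242⌋ − ⌊(58·153+119)/242⌋ = ⌊9146/242⌋ − ⌊8993/242⌋ = 37 − 37 = 0
n=59: ⌊(60·153+119)/242⌋ − ⌊(59·153+119)/242⌋ = ⌊9299/242⌋ − ⌊9146/242⌋ = 38 − 37 = 1
n=60: ⌊(61·153+119)/242⌋ − ⌊(60·153+119)/242⌋ = ⌊9452/242⌋ − ⌊9299/242⌋ = 39 − 38 = 1
n=61: ⌊(62·153+119)/242⌋ − ⌊(61·153+119)/242⌋ = ⌊9605/242⌋ − ⌊9452/242⌋ = 39 − 39 = 0


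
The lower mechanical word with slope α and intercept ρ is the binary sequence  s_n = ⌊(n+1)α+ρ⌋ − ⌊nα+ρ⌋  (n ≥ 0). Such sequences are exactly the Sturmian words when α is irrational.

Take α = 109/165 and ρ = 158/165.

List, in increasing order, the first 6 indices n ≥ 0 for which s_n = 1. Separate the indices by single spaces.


0 1 3 4 6 7

n=0: ⌊267/165⌋−⌊158/165⌋ = 1−0 = 1  ← one
n=1: ⌊376/165⌋−⌊267/165⌋ = 2−1 = 1  ← one
n=2: ⌊485/165⌋−⌊376/165⌋ = 2−2 = 0
n=3: ⌊594/165⌋−⌊485/165⌋ = 3−2 = 1  ← one
n=4: ⌊703/165⌋−⌊594/165⌋ = 4−3 = 1  ← one
n=5: ⌊812/165⌋−⌊703/165⌋ = 4−4 = 0
n=6: ⌊921/165⌋−⌊812/165⌋ = 5−4 = 1  ← one
n=7: ⌊1030/165⌋−⌊921/165⌋ = 6−5 = 1  ← one
positions of the first 6 ones: 0 1 3 4 6 7


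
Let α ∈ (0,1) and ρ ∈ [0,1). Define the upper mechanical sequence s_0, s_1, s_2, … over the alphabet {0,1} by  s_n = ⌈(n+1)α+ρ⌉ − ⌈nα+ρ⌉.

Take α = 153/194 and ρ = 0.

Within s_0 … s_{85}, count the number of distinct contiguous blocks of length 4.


5

t_n = ⌈(n·153)/194⌉ for n = 0 … 86:
  n=0…9: ⌈0/194⌉=0 ⌈153/194⌉=1 ⌈306/194⌉=2 ⌈459/194⌉=3 ⌈612/194⌉=4 ⌈765/194⌉=4 ⌈918/194⌉=5 ⌈1071/194⌉=6 ⌈1224/194⌉=7 ⌈1377/194⌉=8
  n=10…19: ⌈1530/194⌉=8 ⌈1683/194⌉=9 ⌈1836/194⌉=10 ⌈1989/194⌉=11 ⌈2142/194⌉=12 ⌈2295/194⌉=12 ⌈2448/194⌉=13 ⌈2601/194⌉=14 ⌈2754/194⌉=15 ⌈2907/194⌉=15
  n=20…29: ⌈3060/194⌉=16 ⌈3213/194⌉=17 ⌈3366/194⌉=18 ⌈3519/194⌉=19 ⌈3672/194⌉=19 ⌈3825/194⌉=20 ⌈3978/194⌉=21 ⌈4131/194⌉=22 ⌈4284/194⌉=23 ⌈4437/194⌉=23
  n=30…39: ⌈4590/194⌉=24 ⌈4743/194⌉=25 ⌈4896/194⌉=26 ⌈5049/194⌉=27 ⌈5202/194⌉=27 ⌈5355/194⌉=28 ⌈5508/194⌉=29 ⌈5661/194⌉=30 ⌈5814/194⌉=30 ⌈5967/194⌉=31
  n=40…49: ⌈6120/194⌉=32 ⌈6273/194⌉=33 ⌈6426/194⌉=34 ⌈6579/194⌉=34 ⌈6732/194⌉=35 ⌈6885/194⌉=36 ⌈7038/194⌉=37 ⌈7191/194⌉=38 ⌈7344/194⌉=38 ⌈7497/194⌉=39
  n=50…59: ⌈7650/194⌉=40 ⌈7803/194⌉=41 ⌈7956/194⌉=42 ⌈8109/194⌉=42 ⌈8262/194⌉=43 ⌈8415/194⌉=44 ⌈8568/194⌉=45 ⌈8721/194⌉=45 ⌈8874/194⌉=46 ⌈9027/194⌉=47
  n=60…69: ⌈9180/194⌉=48 ⌈9333/194⌉=49 ⌈9486/194⌉=49 ⌈9639/194⌉=50 ⌈9792/194⌉=51 ⌈9945/194⌉=52 ⌈10098/194⌉=53 ⌈10251/194⌉=53 ⌈10404/194⌉=54 ⌈10557/194⌉=55
  n=70…79: ⌈10710/194⌉=56 ⌈10863/194⌉=56 ⌈11016/194⌉=57 ⌈11169/194⌉=58 ⌈11322/194⌉=59 ⌈11475/194⌉=60 ⌈11628/194⌉=60 ⌈11781/194⌉=61 ⌈11934/194⌉=62 ⌈12087/194⌉=63
  n=80…86: ⌈12240/194⌉=64 ⌈12393/194⌉=64 ⌈12546/194⌉=65 ⌈12699/194⌉=66 ⌈12852/194⌉=67 ⌈13005/194⌉=68 ⌈13158/194⌉=68
s_n = t_(n+1) − t_n for n = 0 … 85 gives
prefix = 11110111101111011101111011110111101110111101111011110111011110111101110111101111011110
slide a length-4 window over [0..3] … [82..85] (83 windows); first occurrence of each distinct factor:
  [  0..  3] 1111
  [  1..  4] 1110
  [  2..  5] 1101
  [  3..  6] 1011
  [  4..  7] 0111
  (the other 78 windows repeat one of these)
distinct factors: {0111, 1011, 1101, 1110, 1111}
count = 5  (Sturmian bound for length 4 is 5)


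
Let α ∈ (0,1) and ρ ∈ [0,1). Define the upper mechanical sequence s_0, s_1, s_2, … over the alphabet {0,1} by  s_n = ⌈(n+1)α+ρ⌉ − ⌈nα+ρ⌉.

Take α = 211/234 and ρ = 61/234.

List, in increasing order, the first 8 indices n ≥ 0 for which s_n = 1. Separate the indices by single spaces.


0 1 3 4 5 6 7 8

n=0: ⌈272/234⌉−⌈61/234⌉ = 2−1 = 1  ← one
n=1: ⌈483/234⌉−⌈272/234⌉ = 3−2 = 1  ← one
n=2: ⌈694/234⌉−⌈483/234⌉ = 3−3 = 0
n=3: ⌈905/234⌉−⌈694/234⌉ = 4−3 = 1  ← one
n=4: ⌈1116/234⌉−⌈905/234⌉ = 5−4 = 1  ← one
n=5: ⌈1327/234⌉−⌈1116/234⌉ = 6−5 = 1  ← one
n=6: ⌈1538/234⌉−⌈1327/234⌉ = 7−6 = 1  ← one
n=7: ⌈1749/234⌉−⌈1538/234⌉ = 8−7 = 1  ← one
n=8: ⌈1960/234⌉−⌈1749/234⌉ = 9−8 = 1  ← one
positions of the first 8 ones: 0 1 3 4 5 6 7 8


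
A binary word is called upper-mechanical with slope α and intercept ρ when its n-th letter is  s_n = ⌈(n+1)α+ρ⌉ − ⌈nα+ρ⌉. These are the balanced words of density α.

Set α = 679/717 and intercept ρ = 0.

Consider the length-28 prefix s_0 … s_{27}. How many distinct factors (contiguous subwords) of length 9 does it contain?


10

t_n = ⌈(n·679)/717⌉ for n = 0 … 28:
  n=0…9: ⌈0/717⌉=0 ⌈679/717⌉=1 ⌈1358/717⌉=2 ⌈2037/717⌉=3 ⌈2716/717⌉=4 ⌈3395/717⌉=5 ⌈4074/717⌉=6 ⌈4753/717⌉=7 ⌈5432/717⌉=8 ⌈6111/717⌉=9
  n=10…19: ⌈6790/717⌉=10 ⌈7469/717⌉=11 ⌈8148/717⌉=12 ⌈8827/717⌉=13 ⌈9506/717⌉=14 ⌈10185/717⌉=15 ⌈10864/717⌉=16 ⌈11543/717⌉=17 ⌈12222/717⌉=18 ⌈12901/717⌉=18
  n=20…28: ⌈13580/717⌉=19 ⌈14259/717⌉=20 ⌈14938/717⌉=21 ⌈15617/717⌉=22 ⌈16296/717⌉=23 ⌈16975/717⌉=24 ⌈17654/717⌉=25 ⌈18333/717⌉=26 ⌈19012/717⌉=27
s_n = t_(n+1) − t_n for n = 0 … 27 gives
prefix = 1111111111111111110111111111
slide a length-9 window over [0..8] … [19..27] (20 windows); first occurrence of each distinct factor:
  [  0..  8] 111111111
  [ 10.. 18] 111111110
  [ 11.. 19] 111111101
  [ 12.. 20] 111111011
  [ 13.. 21] 111110111
  [ 14.. 22] 111101111
  [ 15.. 23] 111011111
  [ 16.. 24] 110111111
  [ 17.. 25] 101111111
  [ 18.. 26] 011111111
  (the other 10 windows repeat one of these)
distinct factors: {011111111, 101111111, 110111111, 111011111, 111101111, 111110111, 111111011, 111111101, 111111110, 111111111}
count = 10  (Sturmian bound for length 9 is 10)


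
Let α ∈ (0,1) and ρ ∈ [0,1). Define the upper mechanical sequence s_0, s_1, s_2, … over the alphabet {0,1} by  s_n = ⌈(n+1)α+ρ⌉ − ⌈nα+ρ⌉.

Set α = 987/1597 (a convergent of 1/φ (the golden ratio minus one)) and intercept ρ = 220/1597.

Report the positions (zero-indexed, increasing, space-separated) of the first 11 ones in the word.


n=0: ⌈1207/1597⌉−⌈220/1597⌉ = 1−1 = 0
n=1: ⌈2194/1597⌉−⌈1207/1597⌉ = 2−1 = 1  ← one
n=2: ⌈3181/1597⌉−⌈2194/1597⌉ = 2−2 = 0
n=3: ⌈4168/1597⌉−⌈3181/1597⌉ = 3−2 = 1  ← one
n=4: ⌈5155/1597⌉−⌈4168/1597⌉ = 4−3 = 1  ← one
n=5: ⌈6142/1597⌉−⌈5155/1597⌉ = 4−4 = 0
n=6: ⌈7129/1597⌉−⌈6142/1597⌉ = 5−4 = 1  ← one
n=7: ⌈8116/1597⌉−⌈7129/1597⌉ = 6−5 = 1  ← one
n=8: ⌈9103/1597⌉−⌈8116/1597⌉ = 6−6 = 0
n=9: ⌈10090/1597⌉−⌈9103/1597⌉ = 7−6 = 1  ← one
n=10: ⌈11077/1597⌉−⌈10090/1597⌉ = 7−7 = 0
n=11: ⌈12064/1597⌉−⌈11077/1597⌉ = 8−7 = 1  ← one
n=12: ⌈13051/1597⌉−⌈12064/1597⌉ = 9−8 = 1  ← one
n=13: ⌈14038/1597⌉−⌈13051/1597⌉ = 9−9 = 0
n=14: ⌈15025/1597⌉−⌈14038/1597⌉ = 10−9 = 1  ← one
n=15: ⌈16012/1597⌉−⌈15025/1597⌉ = 11−10 = 1  ← one
n=16: ⌈16999/1597⌉−⌈16012/1597⌉ = 11−11 = 0
n=17: ⌈17986/1597⌉−⌈16999/1597⌉ = 12−11 = 1  ← one
positions of the first 11 ones: 1 3 4 6 7 9 11 12 14 15 17

1 3 4 6 7 9 11 12 14 15 17


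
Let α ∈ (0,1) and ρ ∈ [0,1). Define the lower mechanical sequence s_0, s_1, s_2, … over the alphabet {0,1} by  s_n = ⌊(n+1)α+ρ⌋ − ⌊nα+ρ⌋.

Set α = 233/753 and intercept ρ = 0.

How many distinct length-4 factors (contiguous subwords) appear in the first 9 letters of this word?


4

t_n = ⌊(n·233)/753⌋ for n = 0 … 9:
  n=0…9: ⌊0/753⌋=0 ⌊233/753⌋=0 ⌊466/753⌋=0 ⌊699/753⌋=0 ⌊932/753⌋=1 ⌊1165/753⌋=1 ⌊1398/753⌋=1 ⌊1631/753⌋=2 ⌊1864/753⌋=2 ⌊2097/753⌋=2
s_n = t_(n+1) − t_n for n = 0 … 8 gives
prefix = 000100100
slide a length-4 window over [0..3] … [5..8] (6 windows); first occurrence of each distinct factor:
  [  0..  3] 0001
  [  1..  4] 0010
  [  2..  5] 0100
  [  3..  6] 1001
  (the other 2 windows repeat one of these)
distinct factors: {0001, 0010, 0100, 1001}
count = 4  (Sturmian bound for length 4 is 5)


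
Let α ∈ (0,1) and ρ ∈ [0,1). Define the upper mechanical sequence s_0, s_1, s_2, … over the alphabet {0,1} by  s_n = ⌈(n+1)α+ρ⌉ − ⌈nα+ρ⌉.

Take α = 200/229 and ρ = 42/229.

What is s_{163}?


1

(n+1)α + ρ = (164·200 + 42) / 229 = 32842/229
nα + ρ     = (163·200 + 42) / 229 = 32642/229
⌈32842/229⌉ = 144,  ⌈32642/229⌉ = 143
s_{163} = 144 − 143 = 1


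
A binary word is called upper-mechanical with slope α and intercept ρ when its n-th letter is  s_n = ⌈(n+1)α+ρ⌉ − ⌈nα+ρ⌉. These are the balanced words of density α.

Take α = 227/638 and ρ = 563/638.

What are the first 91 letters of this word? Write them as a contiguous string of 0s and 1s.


1001010010010010010010100100100100101001001001001010010010010010100100100100100101001001001

n=0: ⌈(1·227+563)/638⌉ − ⌈(0·227+563)/638⌉ = ⌈790/638⌉ − ⌈563/638⌉ = 2 − 1 = 1
n=1: ⌈(2·227+563)/638⌉ − ⌈(1·227+563)/638⌉ = ⌈1017/638⌉ − ⌈790/638⌉ = 2 − 2 = 0
n=2: ⌈(3·227+563)/638⌉ − ⌈(2·227+563)/638⌉ = ⌈1244/638⌉ − ⌈1017/638⌉ = 2 − 2 = 0
n=3: ⌈(4·227+563)/638⌉ − ⌈(3·227+563)/638⌉ = ⌈1471/638⌉ − ⌈1244/638⌉ = 3 − 2 = 1
n=4: ⌈(5·227+563)/638⌉ − ⌈(4·227+563)/638⌉ = ⌈1698/638⌉ − ⌈1471/638⌉ = 3 − 3 = 0
n=5: ⌈(6·227+563)/638⌉ − ⌈(5·227+563)/638⌉ = ⌈1925/638⌉ − ⌈1698/638⌉ = 4 − 3 = 1
n=6: ⌈(7·227+563)/638⌉ − ⌈(6·227+563)/638⌉ = ⌈2152/638⌉ − ⌈1925/638⌉ = 4 − 4 = 0
n=7: ⌈(8·227+563)/638⌉ − ⌈(7·227+563)/638⌉ = ⌈2379/638⌉ − ⌈2152/638⌉ = 4 − 4 = 0
n=8: ⌈(9·227+563)/638⌉ − ⌈(8·227+563)/638⌉ = ⌈2606/638⌉ − ⌈2379/638⌉ = 5 − 4 = 1
n=9: ⌈(10·227+563)/638⌉ − ⌈(9·227+563)/638⌉ = ⌈2833/638⌉ − ⌈2606/638⌉ = 5 − 5 = 0
n=10: ⌈(11·227+563)/638⌉ − ⌈(10·227+563)/638⌉ = ⌈3060/638⌉ − ⌈2833/638⌉ = 5 − 5 = 0
n=11: ⌈(12·227+563)/638⌉ − ⌈(11·227+563)/638⌉ = ⌈3287/638⌉ − ⌈3060/638⌉ = 6 − 5 = 1
n=12: ⌈(13·227+563)/638⌉ − ⌈(12·227+563)/638⌉ = ⌈3514/638⌉ − ⌈3287/638⌉ = 6 − 6 = 0
n=13: ⌈(14·227+563)/638⌉ − ⌈(13·227+563)/638⌉ = ⌈3741/638⌉ − ⌈3514/638⌉ = 6 − 6 = 0
n=14: ⌈(15·227+563)/638⌉ − ⌈(14·227+563)/638⌉ = ⌈3968/638⌉ − ⌈3741/638⌉ = 7 − 6 = 1
n=15: ⌈(16·227+563)/638⌉ − ⌈(15·227+563)/638⌉ = ⌈4195/638⌉ − ⌈3968/638⌉ = 7 − 7 = 0
n=16: ⌈(17·227+563)/638⌉ − ⌈(16·227+563)/638⌉ = ⌈4422/638⌉ − ⌈4195/638⌉ = 7 − 7 = 0
n=17: ⌈(18·227+563)/638⌉ − ⌈(17·227+563)/638⌉ = ⌈4649/638⌉ − ⌈4422/638⌉ = 8 − 7 = 1
n=18: ⌈(19·227+563)/638⌉ − ⌈(18·227+563)/638⌉ = ⌈4876/638⌉ − ⌈4649/638⌉ = 8 − 8 = 0
n=19: ⌈(20·227+563)/638⌉ − ⌈(19·227+563)/638⌉ = ⌈5103/638⌉ − ⌈4876/638⌉ = 8 − 8 = 0
n=20: ⌈(21·227+563)/638⌉ − ⌈(20·227+563)/638⌉ = ⌈5330/638⌉ − ⌈5103/638⌉ = 9 − 8 = 1
n=21: ⌈(22·227+563)/638⌉ − ⌈(21·227+563)/638⌉ = ⌈5557/638⌉ − ⌈5330/638⌉ = 9 − 9 = 0
n=22: ⌈(23·227+563)/638⌉ − ⌈(22·227+563)/638⌉ = ⌈5784/638⌉ − ⌈5557/638⌉ = 10 − 9 = 1
n=23: ⌈(24·227+563)/638⌉ − ⌈(23·227+563)/638⌉ = ⌈6011/638⌉ − ⌈5784/638⌉ = 10 − 10 = 0
n=24: ⌈(25·227+563)/638⌉ − ⌈(24·227+563)/638⌉ = ⌈6238/638⌉ − ⌈6011/638⌉ = 10 − 10 = 0
n=25: ⌈(26·227+563)/638⌉ − ⌈(25·227+563)/638⌉ = ⌈6465/638⌉ − ⌈6238/638⌉ = 11 − 10 = 1
n=26: ⌈(27·227+563)/638⌉ − ⌈(26·227+563)/638⌉ = ⌈6692/638⌉ − ⌈6465/638⌉ = 11 − 11 = 0
n=27: ⌈(28·227+563)/638⌉ − ⌈(27·227+563)/638⌉ = ⌈6919/638⌉ − ⌈6692/638⌉ = 11 − 11 = 0
n=28: ⌈(29·227+563)/638⌉ − ⌈(28·227+563)/638⌉ = ⌈7146/638⌉ − ⌈6919/638⌉ = 12 − 11 = 1
n=29: ⌈(30·227+563)/638⌉ − ⌈(29·227+563)/638⌉ = ⌈7373/638⌉ − ⌈7146/638⌉ = 12 − 12 = 0
n=30: ⌈(31·227+563)/638⌉ − ⌈(30·227+563)/638⌉ = ⌈7600/638⌉ − ⌈7373/638⌉ = 12 − 12 = 0
n=31: ⌈(32·227+563)/638⌉ − ⌈(31·227+563)/638⌉ = ⌈7827/638⌉ − ⌈7600/638⌉ = 13 − 12 = 1
n=32: ⌈(33·227+563)/638⌉ − ⌈(32·227+563)/638⌉ = ⌈8054/638⌉ − ⌈7827/638⌉ = 13 − 13 = 0
n=33: ⌈(34·227+563)/638⌉ − ⌈(33·227+563)/638⌉ = ⌈8281/638⌉ − ⌈8054/638⌉ = 13 − 13 = 0
n=34: ⌈(35·227+563)/638⌉ − ⌈(34·227+563)/638⌉ = ⌈8508/638⌉ − ⌈8281/638⌉ = 14 − 13 = 1
n=35: ⌈(36·227+563)/638⌉ − ⌈(35·227+563)/638⌉ = ⌈8735/638⌉ − ⌈8508/638⌉ = 14 − 14 = 0
n=36: ⌈(37·227+563)/638⌉ − ⌈(36·227+563)/638⌉ = ⌈8962/638⌉ − ⌈8735/638⌉ = 15 − 14 = 1
n=37: ⌈(38·227+563)/638⌉ − ⌈(37·227+563)/638⌉ = ⌈9189/638⌉ − ⌈8962/638⌉ = 15 − 15 = 0
n=38: ⌈(39·227+563)/638⌉ − ⌈(38·227+563)/638⌉ = ⌈9416/638⌉ − ⌈9189/638⌉ = 15 − 15 = 0
n=39: ⌈(40·227+563)/638⌉ − ⌈(39·227+563)/638⌉ = ⌈9643/638⌉ − ⌈9416/638⌉ = 16 − 15 = 1
n=40: ⌈(41·227+563)/638⌉ − ⌈(40·227+563)/638⌉ = ⌈9870/638⌉ − ⌈9643/638⌉ = 16 − 16 = 0
n=41: ⌈(42·227+563)/638⌉ − ⌈(41·227+563)/638⌉ = ⌈10097/638⌉ − ⌈9870/638⌉ = 16 − 16 = 0
n=42: ⌈(43·227+563)/638⌉ − ⌈(42·227+563)/638⌉ = ⌈10324/638⌉ − ⌈10097/638⌉ = 17 − 16 = 1
n=43: ⌈(44·227+563)/638⌉ − ⌈(43·227+563)/638⌉ = ⌈10551/638⌉ − ⌈10324/638⌉ = 17 − 17 = 0
n=44: ⌈(45·227+563)/638⌉ − ⌈(44·227+563)/638⌉ = ⌈10778/638⌉ − ⌈10551/638⌉ = 17 − 17 = 0
n=45: ⌈(46·227+563)/638⌉ − ⌈(45·227+563)/638⌉ = ⌈11005/638⌉ − ⌈10778/638⌉ = 18 − 17 = 1
n=46: ⌈(47·227+563)/638⌉ − ⌈(46·227+563)/638⌉ = ⌈11232/638⌉ − ⌈11005/638⌉ = 18 − 18 = 0
n=47: ⌈(48·227+563)/638⌉ − ⌈(47·227+563)/638⌉ = ⌈11459/638⌉ − ⌈11232/638⌉ = 18 − 18 = 0
n=48: ⌈(49·227+563)/638⌉ − ⌈(48·227+563)/638⌉ = ⌈11686/638⌉ − ⌈11459/638⌉ = 19 − 18 = 1
n=49: ⌈(50·227+563)/638⌉ − ⌈(49·227+563)/638⌉ = ⌈11913/638⌉ − ⌈11686/638⌉ = 19 − 19 = 0
n=50: ⌈(51·227+563)/638⌉ − ⌈(50·227+563)/638⌉ = ⌈12140/638⌉ − ⌈11913/638⌉ = 20 − 19 = 1
n=51: ⌈(52·227+563)/638⌉ − ⌈(51·227+563)/638⌉ = ⌈12367/638⌉ − ⌈12140/638⌉ = 20 − 20 = 0
n=52: ⌈(53·227+563)/638⌉ − ⌈(52·227+563)/638⌉ = ⌈12594/638⌉ − ⌈12367/638⌉ = 20 − 20 = 0
n=53: ⌈(54·227+563)/638⌉ − ⌈(53·227+563)/638⌉ = ⌈12821/638⌉ − ⌈12594/638⌉ = 21 − 20 = 1
n=54: ⌈(55·227+563)/638⌉ − ⌈(54·227+563)/638⌉ = ⌈13048/638⌉ − ⌈12821/638⌉ = 21 − 21 = 0
n=55: ⌈(56·227+563)/638⌉ − ⌈(55·227+563)/638⌉ = ⌈13275/638⌉ − ⌈13048/638⌉ = 21 − 21 = 0
n=56: ⌈(57·227+563)/638⌉ − ⌈(56·227+563)/638⌉ = ⌈13502/638⌉ − ⌈13275/638⌉ = 22 − 21 = 1
n=57: ⌈(58·227+563)/638⌉ − ⌈(57·227+563)/638⌉ = ⌈13729/638⌉ − ⌈13502/638⌉ = 22 − 22 = 0
n=58: ⌈(59·227+563)/638⌉ − ⌈(58·227+563)/638⌉ = ⌈13956/638⌉ − ⌈13729/638⌉ = 22 − 22 = 0
n=59: ⌈(60·227+563)/638⌉ − ⌈(59·227+563)/638⌉ = ⌈14183/638⌉ − ⌈13956/638⌉ = 23 − 22 = 1
n=60: ⌈(61·227+563)/638⌉ − ⌈(60·227+563)/638⌉ = ⌈14410/638⌉ − ⌈14183/638⌉ = 23 − 23 = 0
n=61: ⌈(62·227+563)/638⌉ − ⌈(61·227+563)/638⌉ = ⌈14637/638⌉ − ⌈14410/638⌉ = 23 − 23 = 0
n=62: ⌈(63·227+563)/638⌉ − ⌈(62·227+563)/638⌉ = ⌈14864/638⌉ − ⌈14637/638⌉ = 24 − 23 = 1
n=63: ⌈(64·227+563)/638⌉ − ⌈(63·227+563)/638⌉ = ⌈15091/638⌉ − ⌈14864/638⌉ = 24 − 24 = 0
n=64: ⌈(65·227+563)/638⌉ − ⌈(64·227+563)/638⌉ = ⌈15318/638⌉ − ⌈15091/638⌉ = 25 − 24 = 1
n=65: ⌈(66·227+563)/638⌉ − ⌈(65·227+563)/638⌉ = ⌈15545/638⌉ − ⌈15318/638⌉ = 25 − 25 = 0
n=66: ⌈(67·227+563)/638⌉ − ⌈(66·227+563)/638⌉ = ⌈15772/638⌉ − ⌈15545/638⌉ = 25 − 25 = 0
n=67: ⌈(68·227+563)/638⌉ − ⌈(67·227+563)/638⌉ = ⌈15999/638⌉ − ⌈15772/638⌉ = 26 − 25 = 1
n=68: ⌈(69·227+563)/638⌉ − ⌈(68·227+563)/638⌉ = ⌈16226/638⌉ − ⌈15999/638⌉ = 26 − 26 = 0
n=69: ⌈(70·227+563)/638⌉ − ⌈(69·227+563)/638⌉ = ⌈16453/638⌉ − ⌈16226/638⌉ = 26 − 26 = 0
n=70: ⌈(71·227+563)/638⌉ − ⌈(70·227+563)/638⌉ = ⌈16680/638⌉ − ⌈16453/638⌉ = 27 − 26 = 1
n=71: ⌈(72·227+563)/638⌉ − ⌈(71·227+563)/638⌉ = ⌈16907/638⌉ − ⌈16680/638⌉ = 27 − 27 = 0
n=72: ⌈(73·227+563)/638⌉ − ⌈(72·227+563)/638⌉ = ⌈17134/638⌉ − ⌈16907/638⌉ = 27 − 27 = 0
n=73: ⌈(74·227+563)/638⌉ − ⌈(73·227+563)/638⌉ = ⌈17361/638⌉ − ⌈17134/638⌉ = 28 − 27 = 1
n=74: ⌈(75·227+563)/638⌉ − ⌈(74·227+563)/638⌉ = ⌈17588/638⌉ − ⌈17361/638⌉ = 28 − 28 = 0
n=75: ⌈(76·227+563)/638⌉ − ⌈(75·227+563)/638⌉ = ⌈17815/638⌉ − ⌈17588/638⌉ = 28 − 28 = 0
n=76: ⌈(77·227+563)/638⌉ − ⌈(76·227+563)/638⌉ = ⌈18042/638⌉ − ⌈17815/638⌉ = 29 − 28 = 1
n=77: ⌈(78·227+563)/638⌉ − ⌈(77·227+563)/638⌉ = ⌈18269/638⌉ − ⌈18042/638⌉ = 29 − 29 = 0
n=78: ⌈(79·227+563)/638⌉ − ⌈(78·227+563)/638⌉ = ⌈18496/638⌉ − ⌈18269/638⌉ = 29 − 29 = 0
n=79: ⌈(80·227+563)/638⌉ − ⌈(79·227+563)/638⌉ = ⌈18723/638⌉ − ⌈18496/638⌉ = 30 − 29 = 1
n=80: ⌈(81·227+563)/638⌉ − ⌈(80·227+563)/638⌉ = ⌈18950/638⌉ − ⌈18723/638⌉ = 30 − 30 = 0
n=81: ⌈(82·227+563)/638⌉ − ⌈(81·227+563)/638⌉ = ⌈19177/638⌉ − ⌈18950/638⌉ = 31 − 30 = 1
n=82: ⌈(83·227+563)/638⌉ − ⌈(82·227+563)/638⌉ = ⌈19404/638⌉ − ⌈19177/638⌉ = 31 − 31 = 0
n=83: ⌈(84·227+563)/638⌉ − ⌈(83·227+563)/638⌉ = ⌈19631/638⌉ − ⌈19404/638⌉ = 31 − 31 = 0
n=84: ⌈(85·227+563)/638⌉ − ⌈(84·227+563)/638⌉ = ⌈19858/638⌉ − ⌈19631/638⌉ = 32 − 31 = 1
n=85: ⌈(86·227+563)/638⌉ − ⌈(85·227+563)/638⌉ = ⌈20085/638⌉ − ⌈19858/638⌉ = 32 − 32 = 0
n=86: ⌈(87·227+563)/638⌉ − ⌈(86·227+563)/638⌉ = ⌈20312/638⌉ − ⌈20085/638⌉ = 32 − 32 = 0
n=87: ⌈(88·227+563)/638⌉ − ⌈(87·227+563)/638⌉ = ⌈20539/638⌉ − ⌈20312/638⌉ = 33 − 32 = 1
n=88: ⌈(89·227+563)/638⌉ − ⌈(88·227+563)/638⌉ = ⌈20766/638⌉ − ⌈20539/638⌉ = 33 − 33 = 0
n=89: ⌈(90·227+563)/638⌉ − ⌈(89·227+563)/638⌉ = ⌈20993/638⌉ − ⌈20766/638⌉ = 33 − 33 = 0
n=90: ⌈(91·227+563)/638⌉ − ⌈(90·227+563)/638⌉ = ⌈21220/638⌉ − ⌈20993/638⌉ = 34 − 33 = 1


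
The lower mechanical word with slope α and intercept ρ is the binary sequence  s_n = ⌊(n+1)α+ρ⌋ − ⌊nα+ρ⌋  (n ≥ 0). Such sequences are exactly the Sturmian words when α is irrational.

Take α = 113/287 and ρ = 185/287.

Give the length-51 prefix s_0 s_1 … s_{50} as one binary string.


100101001001010010100101001010010100101001001010010

n=0: ⌊(1·113+185)/287⌋ − ⌊(0·113+185)/287⌋ = ⌊298/287⌋ − ⌊185/287⌋ = 1 − 0 = 1
n=1: ⌊(2·113+185)/287⌋ − ⌊(1·113+185)/287⌋ = ⌊411/287⌋ − ⌊298/287⌋ = 1 − 1 = 0
n=2: ⌊(3·113+185)/287⌋ − ⌊(2·113+185)/287⌋ = ⌊524/287⌋ − ⌊411/287⌋ = 1 − 1 = 0
n=3: ⌊(4·113+185)/287⌋ − ⌊(3·113+185)/287⌋ = ⌊637/287⌋ − ⌊524/287⌋ = 2 − 1 = 1
n=4: ⌊(5·113+185)/287⌋ − ⌊(4·113+185)/287⌋ = ⌊750/287⌋ − ⌊637/287⌋ = 2 − 2 = 0
n=5: ⌊(6·113+185)/287⌋ − ⌊(5·113+185)/287⌋ = ⌊863/287⌋ − ⌊750/287⌋ = 3 − 2 = 1
n=6: ⌊(7·113+185)/287⌋ − ⌊(6·113+185)/287⌋ = ⌊976/287⌋ − ⌊863/287⌋ = 3 − 3 = 0
n=7: ⌊(8·113+185)/287⌋ − ⌊(7·113+185)/287⌋ = ⌊1089/287⌋ − ⌊976/287⌋ = 3 − 3 = 0
n=8: ⌊(9·113+185)/287⌋ − ⌊(8·113+185)/287⌋ = ⌊1202/287⌋ − ⌊1089/287⌋ = 4 − 3 = 1
n=9: ⌊(10·113+185)/287⌋ − ⌊(9·113+185)/287⌋ = ⌊1315/287⌋ − ⌊1202/287⌋ = 4 − 4 = 0
n=10: ⌊(11·113+185)/287⌋ − ⌊(10·113+185)/287⌋ = ⌊1428/287⌋ − ⌊1315/287⌋ = 4 − 4 = 0
n=11: ⌊(12·113+185)/287⌋ − ⌊(11·113+185)/287⌋ = ⌊1541/287⌋ − ⌊1428/287⌋ = 5 − 4 = 1
n=12: ⌊(13·113+185)/287⌋ − ⌊(12·113+185)/287⌋ = ⌊1654/287⌋ − ⌊1541/287⌋ = 5 − 5 = 0
n=13: ⌊(14·113+185)/287⌋ − ⌊(13·113+185)/287⌋ = ⌊1767/287⌋ − ⌊1654/287⌋ = 6 − 5 = 1
n=14: ⌊(15·113+185)/287⌋ − ⌊(14·113+185)/287⌋ = ⌊1880/287⌋ − ⌊1767/287⌋ = 6 − 6 = 0
n=15: ⌊(16·113+185)/287⌋ − ⌊(15·113+185)/287⌋ = ⌊1993/287⌋ − ⌊1880/287⌋ = 6 − 6 = 0
n=16: ⌊(17·113+185)/287⌋ − ⌊(16·113+185)/287⌋ = ⌊2106/287⌋ − ⌊1993/287⌋ = 7 − 6 = 1
n=17: ⌊(18·113+185)/287⌋ − ⌊(17·113+185)/287⌋ = ⌊2219/287⌋ − ⌊2106/287⌋ = 7 − 7 = 0
n=18: ⌊(19·113+185)/287⌋ − ⌊(18·113+185)/287⌋ = ⌊2332/287⌋ − ⌊2219/287⌋ = 8 − 7 = 1
n=19: ⌊(20·113+185)/287⌋ − ⌊(19·113+185)/287⌋ = ⌊2445/287⌋ − ⌊2332/287⌋ = 8 − 8 = 0
n=20: ⌊(21·113+185)/287⌋ − ⌊(20·113+185)/287⌋ = ⌊2558/287⌋ − ⌊2445/287⌋ = 8 − 8 = 0
n=21: ⌊(22·113+185)/287⌋ − ⌊(21·113+185)/287⌋ = ⌊2671/287⌋ − ⌊2558/287⌋ = 9 − 8 = 1
n=22: ⌊(23·113+185)/287⌋ − ⌊(22·113+185)/287⌋ = ⌊2784/287⌋ − ⌊2671/287⌋ = 9 − 9 = 0
n=23: ⌊(24·113+185)/287⌋ − ⌊(23·113+185)/287⌋ = ⌊2897/287⌋ − ⌊2784/287⌋ = 10 − 9 = 1
n=24: ⌊(25·113+185)/287⌋ − ⌊(24·113+185)/287⌋ = ⌊3010/287⌋ − ⌊2897/287⌋ = 10 − 10 = 0
n=25: ⌊(26·113+185)/287⌋ − ⌊(25·113+185)/287⌋ = ⌊3123/287⌋ − ⌊3010/287⌋ = 10 − 10 = 0
n=26: ⌊(27·113+185)/287⌋ − ⌊(26·113+185)/287⌋ = ⌊3236/287⌋ − ⌊3123/287⌋ = 11 − 10 = 1
n=27: ⌊(28·113+185)/287⌋ − ⌊(27·113+185)/287⌋ = ⌊3349/287⌋ − ⌊3236/287⌋ = 11 − 11 = 0
n=28: ⌊(29·113+185)/287⌋ − ⌊(28·113+185)/287⌋ = ⌊3462/287⌋ − ⌊3349/287⌋ = 12 − 11 = 1
n=29: ⌊(30·113+185)/287⌋ − ⌊(29·113+185)/287⌋ = ⌊3575/287⌋ − ⌊3462/287⌋ = 12 − 12 = 0
n=30: ⌊(31·113+185)/287⌋ − ⌊(30·113+185)/287⌋ = ⌊3688/287⌋ − ⌊3575/287⌋ = 12 − 12 = 0
n=31: ⌊(32·113+185)/287⌋ − ⌊(31·113+185)/287⌋ = ⌊3801/287⌋ − ⌊3688/287⌋ = 13 − 12 = 1
n=32: ⌊(33·113+185)/287⌋ − ⌊(32·113+185)/287⌋ = ⌊3914/287⌋ − ⌊3801/287⌋ = 13 − 13 = 0
n=33: ⌊(34·113+185)/287⌋ − ⌊(33·113+185)/287⌋ = ⌊4027/287⌋ − ⌊3914/287⌋ = 14 − 13 = 1
n=34: ⌊(35·113+185)/287⌋ − ⌊(34·113+185)/287⌋ = ⌊4140/287⌋ − ⌊4027/287⌋ = 14 − 14 = 0
n=35: ⌊(36·113+185)/287⌋ − ⌊(35·113+185)/287⌋ = ⌊4253/287⌋ − ⌊4140/287⌋ = 14 − 14 = 0
n=36: ⌊(37·113+185)/287⌋ − ⌊(36·113+185)/287⌋ = ⌊4366/287⌋ − ⌊4253/287⌋ = 15 − 14 = 1
n=37: ⌊(38·113+185)/287⌋ − ⌊(37·113+185)/287⌋ = ⌊4479/287⌋ − ⌊4366/287⌋ = 15 − 15 = 0
n=38: ⌊(39·113+185)/287⌋ − ⌊(38·113+185)/287⌋ = ⌊4592/287⌋ − ⌊4479/287⌋ = 16 − 15 = 1
n=39: ⌊(40·113+185)/287⌋ − ⌊(39·113+185)/287⌋ = ⌊4705/287⌋ − ⌊4592/287⌋ = 16 − 16 = 0
n=40: ⌊(41·113+185)/287⌋ − ⌊(40·113+185)/287⌋ = ⌊4818/287⌋ − ⌊4705/287⌋ = 16 − 16 = 0
n=41: ⌊(42·113+185)/287⌋ − ⌊(41·113+185)/287⌋ = ⌊4931/287⌋ − ⌊4818/287⌋ = 17 − 16 = 1
n=42: ⌊(43·113+185)/287⌋ − ⌊(42·113+185)/287⌋ = ⌊5044/287⌋ − ⌊4931/287⌋ = 17 − 17 = 0
n=43: ⌊(44·113+185)/287⌋ − ⌊(43·113+185)/287⌋ = ⌊5157/287⌋ − ⌊5044/287⌋ = 17 − 17 = 0
n=44: ⌊(45·113+185)/287⌋ − ⌊(44·113+185)/287⌋ = ⌊5270/287⌋ − ⌊5157/287⌋ = 18 − 17 = 1
n=45: ⌊(46·113+185)/287⌋ − ⌊(45·113+185)/287⌋ = ⌊5383/287⌋ − ⌊5270/287⌋ = 18 − 18 = 0
n=46: ⌊(47·113+185)/287⌋ − ⌊(46·113+185)/287⌋ = ⌊5496/287⌋ − ⌊5383/287⌋ = 19 − 18 = 1
n=47: ⌊(48·113+185)/287⌋ − ⌊(47·113+185)/287⌋ = ⌊5609/287⌋ − ⌊5496/287⌋ = 19 − 19 = 0
n=48: ⌊(49·113+185)/287⌋ − ⌊(48·113+185)/287⌋ = ⌊5722/287⌋ − ⌊5609/287⌋ = 19 − 19 = 0
n=49: ⌊(50·113+185)/287⌋ − ⌊(49·113+185)/287⌋ = ⌊5835/287⌋ − ⌊5722/287⌋ = 20 − 19 = 1
n=50: ⌊(51·113+185)/287⌋ − ⌊(50·113+185)/287⌋ = ⌊5948/287⌋ − ⌊5835/287⌋ = 20 − 20 = 0
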